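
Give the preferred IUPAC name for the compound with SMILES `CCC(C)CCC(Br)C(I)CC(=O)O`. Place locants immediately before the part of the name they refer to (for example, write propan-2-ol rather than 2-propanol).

4-bromo-3-iodo-7-methylnonanoic acid

The longest carbon chain that includes the –COOH group has 9 carbons, so the parent hydride is nonane.
The principal characteristic group is a carboxylic acid (terminal –COOH), named with the suffix -oic acid.
The numbering direction is chosen so that the carboxylic acid carbon is C-1 by definition.
With this numbering: a bromo group at C-4; an iodo group at C-3; a methyl group at C-7.
Substituent prefixes are cited in alphabetical order (multiplying prefixes like di-/tri- are ignored for ordering).
Assembling the pieces gives 4-bromo-3-iodo-7-methylnonanoic acid.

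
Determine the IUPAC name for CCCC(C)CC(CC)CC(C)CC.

The longest continuous carbon chain has 10 atoms, so the parent hydride is decane.
Choose the numbering such that the substituent locant set {3,5,7} is lower than {4,6,8} at the first point of difference.
With this numbering: an ethyl group at C-5; methyl groups at C-3 and C-7.
Substituent prefixes are cited in alphabetical order (multiplying prefixes like di-/tri- are ignored for ordering).
Assembling the pieces gives 5-ethyl-3,7-dimethyldecane.

5-ethyl-3,7-dimethyldecane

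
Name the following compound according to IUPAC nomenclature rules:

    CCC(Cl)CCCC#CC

7-chloronon-2-yne

The longest chain bearing the multiple bond is 9 carbons long (nonane).
There is one C≡C triple bond, indicated by the ending -yne.
Choose the numbering such that numbering from this end puts the triple bond at C-2 rather than C-7.
That gives the triple bond between C-2 and C-3; a chloro group at C-7.
The name is 7-chloronon-2-yne.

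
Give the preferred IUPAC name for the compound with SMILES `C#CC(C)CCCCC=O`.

Counting along the main chain through the –CHO group and the multiple bond gives 8 carbons: the parent is octane.
An aldehyde (terminal –CHO) is the principal characteristic group, giving the suffix -al.
There is one C≡C triple bond, indicated by the ending -yne.
Number the chain so that the aldehyde carbon is C-1 by definition.
With this numbering: the triple bond between C-7 and C-8; a methyl group at C-6.
The name is 6-methyloct-7-ynal.

6-methyloct-7-ynal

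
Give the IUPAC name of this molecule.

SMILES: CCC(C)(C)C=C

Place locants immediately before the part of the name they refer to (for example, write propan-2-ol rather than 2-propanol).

3,3-dimethylpent-1-ene

The longest chain bearing the multiple bond is 5 carbons long (pentane).
There is one C=C double bond, indicated by the ending -ene.
Number the chain so that numbering from this end puts the double bond at C-1 rather than C-4.
This places the double bond between C-1 and C-2; two methyl groups at C-3.
The name is 3,3-dimethylpent-1-ene.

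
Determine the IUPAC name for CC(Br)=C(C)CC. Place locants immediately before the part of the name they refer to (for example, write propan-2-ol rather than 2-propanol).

2-bromo-3-methylpent-2-ene

Counting along the main chain through the multiple bond gives 5 carbons: the parent is pentane.
The chain contains a C=C double bond, so the unsaturation ending is -ene.
The numbering direction is chosen so that numbering from this end puts the double bond at C-2 rather than C-3.
This places the double bond between C-2 and C-3; a bromo group at C-2; a methyl group at C-3.
The substituents are ordered alphabetically, ignoring any di-/tri- multipliers.
The name is 2-bromo-3-methylpent-2-ene.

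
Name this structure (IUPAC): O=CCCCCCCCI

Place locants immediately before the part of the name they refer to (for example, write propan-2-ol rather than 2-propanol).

8-iodooctanal

The longest chain bearing the –CHO group is 8 carbons long (octane).
The principal characteristic group is an aldehyde (terminal –CHO), named with the suffix -al.
The numbering direction is chosen so that the aldehyde carbon is C-1 by definition.
That gives an iodo group at C-8.
Putting it together: 8-iodooctanal.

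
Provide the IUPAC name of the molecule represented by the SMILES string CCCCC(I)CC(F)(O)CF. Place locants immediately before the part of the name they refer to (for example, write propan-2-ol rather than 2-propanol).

The longest carbon chain that includes the –OH group has 8 carbons, so the parent hydride is octane.
The highest-priority functional group is an alcohol (–OH), so the name ends in -ol.
Number the chain so that numbering from this end puts the hydroxyl group at C-2 rather than C-7.
With this numbering: the hydroxyl at C-2; fluoro groups at C-1 and C-2; an iodo group at C-4.
Substituent prefixes are cited in alphabetical order (multiplying prefixes like di-/tri- are ignored for ordering).
Assembling the pieces gives 1,2-difluoro-4-iodooctan-2-ol.

1,2-difluoro-4-iodooctan-2-ol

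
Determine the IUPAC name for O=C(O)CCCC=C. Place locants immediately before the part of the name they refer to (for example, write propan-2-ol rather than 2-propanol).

hex-5-enoic acid

Counting along the main chain through the –COOH group and the multiple bond gives 6 carbons: the parent is hexane.
A carboxylic acid (terminal –COOH) is the principal characteristic group, giving the suffix -oic acid.
The chain contains a C=C double bond, so the unsaturation ending is -ene.
Number the chain so that the carboxylic acid carbon is C-1 by definition.
With this numbering: the double bond between C-5 and C-6.
The name is hex-5-enoic acid.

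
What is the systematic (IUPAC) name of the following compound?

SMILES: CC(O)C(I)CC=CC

3-iodohept-5-en-2-ol

The longest carbon chain that includes the –OH group and the multiple bond has 7 carbons, so the parent hydride is heptane.
The principal characteristic group is an alcohol (–OH), named with the suffix -ol.
The chain contains a C=C double bond, so the unsaturation ending is -ene.
Number the chain so that numbering from this end puts the hydroxyl group at C-2 rather than C-6.
With this numbering: the hydroxyl at C-2; the double bond between C-5 and C-6; an iodo group at C-3.
Putting it together: 3-iodohept-5-en-2-ol.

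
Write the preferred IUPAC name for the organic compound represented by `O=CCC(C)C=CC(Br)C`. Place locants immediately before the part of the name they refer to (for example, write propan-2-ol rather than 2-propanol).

The longest chain bearing the –CHO group and the multiple bond is 7 carbons long (heptane).
An aldehyde (terminal –CHO) is the principal characteristic group, giving the suffix -al.
The chain contains a C=C double bond, so the unsaturation ending is -ene.
Number the chain so that the aldehyde carbon is C-1 by definition.
This places the double bond between C-4 and C-5; a bromo group at C-6; a methyl group at C-3.
Prefixes are listed alphabetically: bromo, methyl.
The name is 6-bromo-3-methylhept-4-enal.

6-bromo-3-methylhept-4-enal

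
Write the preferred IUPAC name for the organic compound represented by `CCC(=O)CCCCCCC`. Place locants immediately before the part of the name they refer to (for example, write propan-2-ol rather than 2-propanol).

decan-3-one

Counting along the main chain through the carbonyl gives 10 carbons: the parent is decane.
The highest-priority functional group is a ketone (C=O on an internal carbon), so the name ends in -one.
Choose the numbering such that numbering from this end puts the carbonyl group at C-3 rather than C-8.
That gives the carbonyl at C-3.
Putting it together: decan-3-one.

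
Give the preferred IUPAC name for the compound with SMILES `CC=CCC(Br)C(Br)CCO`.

3,4-dibromooct-6-en-1-ol

The longest carbon chain that includes the –OH group and the multiple bond has 8 carbons, so the parent hydride is octane.
An alcohol (–OH) is the principal characteristic group, giving the suffix -ol.
A C=C double bond in the chain gives the infix -ene-.
Choose the numbering such that numbering from this end puts the hydroxyl group at C-1 rather than C-8.
With this numbering: the hydroxyl at C-1; the double bond between C-6 and C-7; bromo groups at C-3 and C-4.
Putting it together: 3,4-dibromooct-6-en-1-ol.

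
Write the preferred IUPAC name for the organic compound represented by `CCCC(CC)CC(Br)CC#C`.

4-bromo-6-ethylnon-1-yne

Counting along the main chain through the multiple bond gives 9 carbons: the parent is nonane.
There is one C≡C triple bond, indicated by the ending -yne.
Number the chain so that numbering from this end puts the triple bond at C-1 rather than C-8.
This places the triple bond between C-1 and C-2; a bromo group at C-4; an ethyl group at C-6.
Prefixes are listed alphabetically: bromo, ethyl.
Assembling the pieces gives 4-bromo-6-ethylnon-1-yne.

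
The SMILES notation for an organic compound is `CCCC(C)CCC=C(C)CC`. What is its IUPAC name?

3,7-dimethyldec-3-ene

Counting along the main chain through the multiple bond gives 10 carbons: the parent is decane.
A C=C double bond in the chain gives the infix -ene-.
Choose the numbering such that numbering from this end puts the double bond at C-3 rather than C-7.
This places the double bond between C-3 and C-4; methyl groups at C-3 and C-7.
The name is 3,7-dimethyldec-3-ene.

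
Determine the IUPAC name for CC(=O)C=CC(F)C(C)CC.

The longest carbon chain that includes the carbonyl and the multiple bond has 8 carbons, so the parent hydride is octane.
The principal characteristic group is a ketone (C=O on an internal carbon), named with the suffix -one.
A C=C double bond in the chain gives the infix -ene-.
Choose the numbering such that numbering from this end puts the carbonyl group at C-2 rather than C-7.
This places the carbonyl at C-2; the double bond between C-3 and C-4; a fluoro group at C-5; a methyl group at C-6.
The substituents are ordered alphabetically, ignoring any di-/tri- multipliers.
The name is 5-fluoro-6-methyloct-3-en-2-one.

5-fluoro-6-methyloct-3-en-2-one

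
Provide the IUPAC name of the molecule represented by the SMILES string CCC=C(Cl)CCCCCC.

The longest carbon chain that includes the multiple bond has 10 carbons, so the parent hydride is decane.
The chain contains a C=C double bond, so the unsaturation ending is -ene.
Number the chain so that numbering from this end puts the double bond at C-3 rather than C-7.
With this numbering: the double bond between C-3 and C-4; a chloro group at C-4.
The name is 4-chlorodec-3-ene.

4-chlorodec-3-ene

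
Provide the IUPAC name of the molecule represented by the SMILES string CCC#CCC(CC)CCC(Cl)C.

9-chloro-6-ethyldec-3-yne

Counting along the main chain through the multiple bond gives 10 carbons: the parent is decane.
A C≡C triple bond in the chain gives the infix -yne-.
Choose the numbering such that numbering from this end puts the triple bond at C-3 rather than C-7.
With this numbering: the triple bond between C-3 and C-4; a chloro group at C-9; an ethyl group at C-6.
The substituents are ordered alphabetically, ignoring any di-/tri- multipliers.
Putting it together: 9-chloro-6-ethyldec-3-yne.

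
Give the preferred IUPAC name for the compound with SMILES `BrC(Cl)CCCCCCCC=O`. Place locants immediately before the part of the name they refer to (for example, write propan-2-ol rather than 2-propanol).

9-bromo-9-chlorononanal

The longest chain bearing the –CHO group is 9 carbons long (nonane).
The principal characteristic group is an aldehyde (terminal –CHO), named with the suffix -al.
The numbering direction is chosen so that the aldehyde carbon is C-1 by definition.
With this numbering: a bromo group at C-9; a chloro group at C-9.
Substituent prefixes are cited in alphabetical order (multiplying prefixes like di-/tri- are ignored for ordering).
The name is 9-bromo-9-chlorononanal.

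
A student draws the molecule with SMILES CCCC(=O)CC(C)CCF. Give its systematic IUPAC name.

8-fluoro-6-methyloctan-4-one

The longest carbon chain that includes the carbonyl has 8 carbons, so the parent hydride is octane.
A ketone (C=O on an internal carbon) is the principal characteristic group, giving the suffix -one.
Number the chain so that numbering from this end puts the carbonyl group at C-4 rather than C-5.
This places the carbonyl at C-4; a fluoro group at C-8; a methyl group at C-6.
Substituent prefixes are cited in alphabetical order (multiplying prefixes like di-/tri- are ignored for ordering).
Putting it together: 8-fluoro-6-methyloctan-4-one.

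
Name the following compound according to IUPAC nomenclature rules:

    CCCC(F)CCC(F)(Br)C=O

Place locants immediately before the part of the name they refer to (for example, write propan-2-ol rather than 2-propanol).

The longest chain bearing the –CHO group is 8 carbons long (octane).
The principal characteristic group is an aldehyde (terminal –CHO), named with the suffix -al.
Number the chain so that the aldehyde carbon is C-1 by definition.
That gives a bromo group at C-2; fluoro groups at C-2 and C-5.
The substituents are ordered alphabetically, ignoring any di-/tri- multipliers.
Putting it together: 2-bromo-2,5-difluorooctanal.

2-bromo-2,5-difluorooctanal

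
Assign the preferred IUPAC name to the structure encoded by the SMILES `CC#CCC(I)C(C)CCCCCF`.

11-fluoro-5-iodo-6-methylundec-2-yne

Counting along the main chain through the multiple bond gives 11 carbons: the parent is undecane.
A C≡C triple bond in the chain gives the infix -yne-.
Choose the numbering such that numbering from this end puts the triple bond at C-2 rather than C-9.
That gives the triple bond between C-2 and C-3; a fluoro group at C-11; an iodo group at C-5; a methyl group at C-6.
The substituents are ordered alphabetically, ignoring any di-/tri- multipliers.
Assembling the pieces gives 11-fluoro-5-iodo-6-methylundec-2-yne.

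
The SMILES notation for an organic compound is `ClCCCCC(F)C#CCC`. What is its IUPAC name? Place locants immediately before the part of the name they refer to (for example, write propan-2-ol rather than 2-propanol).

9-chloro-5-fluoronon-3-yne

The longest chain bearing the multiple bond is 9 carbons long (nonane).
The chain contains a C≡C triple bond, so the unsaturation ending is -yne.
Number the chain so that numbering from this end puts the triple bond at C-3 rather than C-6.
This places the triple bond between C-3 and C-4; a chloro group at C-9; a fluoro group at C-5.
The substituents are ordered alphabetically, ignoring any di-/tri- multipliers.
The name is 9-chloro-5-fluoronon-3-yne.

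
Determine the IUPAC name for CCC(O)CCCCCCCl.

9-chlorononan-3-ol

Counting along the main chain through the –OH group gives 9 carbons: the parent is nonane.
The principal characteristic group is an alcohol (–OH), named with the suffix -ol.
Choose the numbering such that numbering from this end puts the hydroxyl group at C-3 rather than C-7.
With this numbering: the hydroxyl at C-3; a chloro group at C-9.
Putting it together: 9-chlorononan-3-ol.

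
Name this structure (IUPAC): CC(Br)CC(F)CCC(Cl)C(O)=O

7-bromo-2-chloro-5-fluorooctanoic acid

The longest carbon chain that includes the –COOH group has 8 carbons, so the parent hydride is octane.
The highest-priority functional group is a carboxylic acid (terminal –COOH), so the name ends in -oic acid.
The numbering direction is chosen so that the carboxylic acid carbon is C-1 by definition.
This places a bromo group at C-7; a chloro group at C-2; a fluoro group at C-5.
Substituent prefixes are cited in alphabetical order (multiplying prefixes like di-/tri- are ignored for ordering).
Putting it together: 7-bromo-2-chloro-5-fluorooctanoic acid.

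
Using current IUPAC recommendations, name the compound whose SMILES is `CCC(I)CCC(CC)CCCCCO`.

Counting along the main chain through the –OH group gives 11 carbons: the parent is undecane.
The principal characteristic group is an alcohol (–OH), named with the suffix -ol.
The numbering direction is chosen so that numbering from this end puts the hydroxyl group at C-1 rather than C-11.
This places the hydroxyl at C-1; an ethyl group at C-6; an iodo group at C-9.
Prefixes are listed alphabetically: ethyl, iodo.
Putting it together: 6-ethyl-9-iodoundecan-1-ol.

6-ethyl-9-iodoundecan-1-ol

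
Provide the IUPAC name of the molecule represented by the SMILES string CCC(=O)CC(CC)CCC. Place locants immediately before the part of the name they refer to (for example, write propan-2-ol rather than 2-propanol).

Counting along the main chain through the carbonyl gives 8 carbons: the parent is octane.
The principal characteristic group is a ketone (C=O on an internal carbon), named with the suffix -one.
Choose the numbering such that numbering from this end puts the carbonyl group at C-3 rather than C-6.
With this numbering: the carbonyl at C-3; an ethyl group at C-5.
Assembling the pieces gives 5-ethyloctan-3-one.

5-ethyloctan-3-one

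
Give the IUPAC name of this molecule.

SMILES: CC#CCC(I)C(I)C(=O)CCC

5,6-diiododec-8-yn-4-one

The longest carbon chain that includes the carbonyl and the multiple bond has 10 carbons, so the parent hydride is decane.
The principal characteristic group is a ketone (C=O on an internal carbon), named with the suffix -one.
There is one C≡C triple bond, indicated by the ending -yne.
Choose the numbering such that numbering from this end puts the carbonyl group at C-4 rather than C-7.
This places the carbonyl at C-4; the triple bond between C-8 and C-9; iodo groups at C-5 and C-6.
The name is 5,6-diiododec-8-yn-4-one.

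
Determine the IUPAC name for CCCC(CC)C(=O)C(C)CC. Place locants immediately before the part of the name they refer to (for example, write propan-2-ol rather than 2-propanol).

The longest chain bearing the carbonyl is 8 carbons long (octane).
A ketone (C=O on an internal carbon) is the principal characteristic group, giving the suffix -one.
The numbering direction is chosen so that numbering from this end puts the carbonyl group at C-4 rather than C-5.
With this numbering: the carbonyl at C-4; an ethyl group at C-5; a methyl group at C-3.
Substituent prefixes are cited in alphabetical order (multiplying prefixes like di-/tri- are ignored for ordering).
The name is 5-ethyl-3-methyloctan-4-one.

5-ethyl-3-methyloctan-4-one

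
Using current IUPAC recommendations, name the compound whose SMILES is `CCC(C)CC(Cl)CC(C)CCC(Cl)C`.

The longest continuous carbon chain has 11 atoms, so the parent hydride is undecane.
Number the chain so that the substituent locant set {2,5,7,9} is lower than {3,5,7,10} at the first point of difference.
With this numbering: chloro groups at C-2 and C-7; methyl groups at C-5 and C-9.
The substituents are ordered alphabetically, ignoring any di-/tri- multipliers.
The name is 2,7-dichloro-5,9-dimethylundecane.

2,7-dichloro-5,9-dimethylundecane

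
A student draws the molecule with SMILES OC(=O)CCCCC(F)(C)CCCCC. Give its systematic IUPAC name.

6-fluoro-6-methylundecanoic acid

The longest chain bearing the –COOH group is 11 carbons long (undecane).
The principal characteristic group is a carboxylic acid (terminal –COOH), named with the suffix -oic acid.
Number the chain so that the carboxylic acid carbon is C-1 by definition.
This places a fluoro group at C-6; a methyl group at C-6.
Prefixes are listed alphabetically: fluoro, methyl.
Putting it together: 6-fluoro-6-methylundecanoic acid.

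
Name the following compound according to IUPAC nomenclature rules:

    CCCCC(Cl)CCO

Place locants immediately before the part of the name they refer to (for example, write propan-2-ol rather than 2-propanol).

The longest chain bearing the –OH group is 7 carbons long (heptane).
An alcohol (–OH) is the principal characteristic group, giving the suffix -ol.
Choose the numbering such that numbering from this end puts the hydroxyl group at C-1 rather than C-7.
With this numbering: the hydroxyl at C-1; a chloro group at C-3.
The name is 3-chloroheptan-1-ol.

3-chloroheptan-1-ol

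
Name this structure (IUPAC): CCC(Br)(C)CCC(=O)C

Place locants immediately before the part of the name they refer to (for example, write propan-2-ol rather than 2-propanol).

The longest chain bearing the carbonyl is 7 carbons long (heptane).
The highest-priority functional group is a ketone (C=O on an internal carbon), so the name ends in -one.
Choose the numbering such that numbering from this end puts the carbonyl group at C-2 rather than C-6.
That gives the carbonyl at C-2; a bromo group at C-5; a methyl group at C-5.
Substituent prefixes are cited in alphabetical order (multiplying prefixes like di-/tri- are ignored for ordering).
Assembling the pieces gives 5-bromo-5-methylheptan-2-one.

5-bromo-5-methylheptan-2-one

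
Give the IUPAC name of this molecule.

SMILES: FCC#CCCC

The longest chain bearing the multiple bond is 6 carbons long (hexane).
There is one C≡C triple bond, indicated by the ending -yne.
Number the chain so that numbering from this end puts the triple bond at C-2 rather than C-4.
This places the triple bond between C-2 and C-3; a fluoro group at C-1.
The name is 1-fluorohex-2-yne.

1-fluorohex-2-yne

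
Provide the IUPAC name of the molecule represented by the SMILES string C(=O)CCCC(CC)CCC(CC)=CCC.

5,8-diethylundec-8-enal

The longest carbon chain that includes the –CHO group and the multiple bond has 11 carbons, so the parent hydride is undecane.
An aldehyde (terminal –CHO) is the principal characteristic group, giving the suffix -al.
The chain contains a C=C double bond, so the unsaturation ending is -ene.
Number the chain so that the aldehyde carbon is C-1 by definition.
With this numbering: the double bond between C-8 and C-9; ethyl groups at C-5 and C-8.
The name is 5,8-diethylundec-8-enal.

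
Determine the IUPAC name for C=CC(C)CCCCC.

The longest chain bearing the multiple bond is 8 carbons long (octane).
There is one C=C double bond, indicated by the ending -ene.
The numbering direction is chosen so that numbering from this end puts the double bond at C-1 rather than C-7.
This places the double bond between C-1 and C-2; a methyl group at C-3.
Putting it together: 3-methyloct-1-ene.

3-methyloct-1-ene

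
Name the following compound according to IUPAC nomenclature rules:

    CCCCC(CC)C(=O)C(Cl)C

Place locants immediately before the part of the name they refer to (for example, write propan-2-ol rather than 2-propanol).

2-chloro-4-ethyloctan-3-one

The longest carbon chain that includes the carbonyl has 8 carbons, so the parent hydride is octane.
The principal characteristic group is a ketone (C=O on an internal carbon), named with the suffix -one.
Choose the numbering such that numbering from this end puts the carbonyl group at C-3 rather than C-6.
That gives the carbonyl at C-3; a chloro group at C-2; an ethyl group at C-4.
The substituents are ordered alphabetically, ignoring any di-/tri- multipliers.
Assembling the pieces gives 2-chloro-4-ethyloctan-3-one.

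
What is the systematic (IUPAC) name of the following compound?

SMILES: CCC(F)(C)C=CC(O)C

5-fluoro-5-methylhept-3-en-2-ol

The longest carbon chain that includes the –OH group and the multiple bond has 7 carbons, so the parent hydride is heptane.
An alcohol (–OH) is the principal characteristic group, giving the suffix -ol.
A C=C double bond in the chain gives the infix -ene-.
Number the chain so that numbering from this end puts the hydroxyl group at C-2 rather than C-6.
This places the hydroxyl at C-2; the double bond between C-3 and C-4; a fluoro group at C-5; a methyl group at C-5.
The substituents are ordered alphabetically, ignoring any di-/tri- multipliers.
Putting it together: 5-fluoro-5-methylhept-3-en-2-ol.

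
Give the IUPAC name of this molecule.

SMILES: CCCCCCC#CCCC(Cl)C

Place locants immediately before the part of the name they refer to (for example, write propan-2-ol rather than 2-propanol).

2-chlorododec-5-yne

The longest carbon chain that includes the multiple bond has 12 carbons, so the parent hydride is dodecane.
The chain contains a C≡C triple bond, so the unsaturation ending is -yne.
Number the chain so that numbering from this end puts the triple bond at C-5 rather than C-7.
That gives the triple bond between C-5 and C-6; a chloro group at C-2.
Assembling the pieces gives 2-chlorododec-5-yne.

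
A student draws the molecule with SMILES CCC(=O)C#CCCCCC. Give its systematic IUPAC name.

Counting along the main chain through the carbonyl and the multiple bond gives 10 carbons: the parent is decane.
A ketone (C=O on an internal carbon) is the principal characteristic group, giving the suffix -one.
There is one C≡C triple bond, indicated by the ending -yne.
Number the chain so that numbering from this end puts the carbonyl group at C-3 rather than C-8.
That gives the carbonyl at C-3; the triple bond between C-4 and C-5.
Assembling the pieces gives dec-4-yn-3-one.

dec-4-yn-3-one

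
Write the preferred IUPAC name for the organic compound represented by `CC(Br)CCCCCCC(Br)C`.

2,9-dibromodecane

The longest carbon chain is 10 atoms: the parent is decane.
Numbering from either end gives identical locants here.
This places bromo groups at C-2 and C-9.
The name is 2,9-dibromodecane.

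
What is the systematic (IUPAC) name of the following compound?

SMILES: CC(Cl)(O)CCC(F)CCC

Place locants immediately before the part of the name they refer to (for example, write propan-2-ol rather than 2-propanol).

The longest chain bearing the –OH group is 8 carbons long (octane).
The principal characteristic group is an alcohol (–OH), named with the suffix -ol.
Number the chain so that numbering from this end puts the hydroxyl group at C-2 rather than C-7.
With this numbering: the hydroxyl at C-2; a chloro group at C-2; a fluoro group at C-5.
Prefixes are listed alphabetically: chloro, fluoro.
Assembling the pieces gives 2-chloro-5-fluorooctan-2-ol.

2-chloro-5-fluorooctan-2-ol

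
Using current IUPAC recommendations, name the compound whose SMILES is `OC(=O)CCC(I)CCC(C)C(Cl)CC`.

The longest chain bearing the –COOH group is 10 carbons long (decane).
The principal characteristic group is a carboxylic acid (terminal –COOH), named with the suffix -oic acid.
Number the chain so that the carboxylic acid carbon is C-1 by definition.
This places a chloro group at C-8; an iodo group at C-4; a methyl group at C-7.
Substituent prefixes are cited in alphabetical order (multiplying prefixes like di-/tri- are ignored for ordering).
Putting it together: 8-chloro-4-iodo-7-methyldecanoic acid.

8-chloro-4-iodo-7-methyldecanoic acid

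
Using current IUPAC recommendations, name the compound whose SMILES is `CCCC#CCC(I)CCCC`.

The longest chain bearing the multiple bond is 11 carbons long (undecane).
A C≡C triple bond in the chain gives the infix -yne-.
The numbering direction is chosen so that numbering from this end puts the triple bond at C-4 rather than C-7.
That gives the triple bond between C-4 and C-5; an iodo group at C-7.
Assembling the pieces gives 7-iodoundec-4-yne.

7-iodoundec-4-yne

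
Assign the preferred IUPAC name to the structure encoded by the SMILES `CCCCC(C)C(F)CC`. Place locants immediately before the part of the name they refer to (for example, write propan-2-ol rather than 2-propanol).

3-fluoro-4-methyloctane

The longest carbon chain is 8 atoms: the parent is octane.
Choose the numbering such that the substituent locant set {3,4} is lower than {5,6} at the first point of difference.
That gives a fluoro group at C-3; a methyl group at C-4.
Prefixes are listed alphabetically: fluoro, methyl.
Assembling the pieces gives 3-fluoro-4-methyloctane.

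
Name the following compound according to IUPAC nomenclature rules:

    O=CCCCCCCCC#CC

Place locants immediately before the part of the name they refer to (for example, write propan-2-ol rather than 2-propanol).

The longest carbon chain that includes the –CHO group and the multiple bond has 11 carbons, so the parent hydride is undecane.
The principal characteristic group is an aldehyde (terminal –CHO), named with the suffix -al.
The chain contains a C≡C triple bond, so the unsaturation ending is -yne.
The numbering direction is chosen so that the aldehyde carbon is C-1 by definition.
This places the triple bond between C-9 and C-10.
The name is undec-9-ynal.

undec-9-ynal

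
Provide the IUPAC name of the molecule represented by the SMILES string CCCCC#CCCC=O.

The longest carbon chain that includes the –CHO group and the multiple bond has 9 carbons, so the parent hydride is nonane.
The highest-priority functional group is an aldehyde (terminal –CHO), so the name ends in -al.
A C≡C triple bond in the chain gives the infix -yne-.
Choose the numbering such that the aldehyde carbon is C-1 by definition.
With this numbering: the triple bond between C-4 and C-5.
The name is non-4-ynal.

non-4-ynal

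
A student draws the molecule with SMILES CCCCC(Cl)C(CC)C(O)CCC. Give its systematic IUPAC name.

The longest carbon chain that includes the –OH group has 10 carbons, so the parent hydride is decane.
An alcohol (–OH) is the principal characteristic group, giving the suffix -ol.
The numbering direction is chosen so that numbering from this end puts the hydroxyl group at C-4 rather than C-7.
With this numbering: the hydroxyl at C-4; a chloro group at C-6; an ethyl group at C-5.
The substituents are ordered alphabetically, ignoring any di-/tri- multipliers.
The name is 6-chloro-5-ethyldecan-4-ol.

6-chloro-5-ethyldecan-4-ol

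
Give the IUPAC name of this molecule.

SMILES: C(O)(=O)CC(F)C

3-fluorobutanoic acid

The longest chain bearing the –COOH group is 4 carbons long (butane).
The highest-priority functional group is a carboxylic acid (terminal –COOH), so the name ends in -oic acid.
Choose the numbering such that the carboxylic acid carbon is C-1 by definition.
This places a fluoro group at C-3.
Putting it together: 3-fluorobutanoic acid.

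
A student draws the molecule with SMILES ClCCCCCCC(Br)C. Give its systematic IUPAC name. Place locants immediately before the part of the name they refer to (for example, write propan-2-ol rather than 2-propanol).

7-bromo-1-chlorooctane

The parent chain contains 8 carbons (octane).
Choose the numbering such that the substituent locant set {1,7} is lower than {2,8} at the first point of difference.
This places a bromo group at C-7; a chloro group at C-1.
The substituents are ordered alphabetically, ignoring any di-/tri- multipliers.
Putting it together: 7-bromo-1-chlorooctane.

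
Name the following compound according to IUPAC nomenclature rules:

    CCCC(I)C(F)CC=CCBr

1-bromo-5-fluoro-6-iodonon-2-ene

The longest chain bearing the multiple bond is 9 carbons long (nonane).
There is one C=C double bond, indicated by the ending -ene.
Number the chain so that numbering from this end puts the double bond at C-2 rather than C-7.
With this numbering: the double bond between C-2 and C-3; a bromo group at C-1; a fluoro group at C-5; an iodo group at C-6.
Substituent prefixes are cited in alphabetical order (multiplying prefixes like di-/tri- are ignored for ordering).
The name is 1-bromo-5-fluoro-6-iodonon-2-ene.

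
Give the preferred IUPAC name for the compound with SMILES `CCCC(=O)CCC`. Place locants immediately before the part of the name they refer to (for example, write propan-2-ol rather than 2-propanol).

heptan-4-one

The longest carbon chain that includes the carbonyl has 7 carbons, so the parent hydride is heptane.
A ketone (C=O on an internal carbon) is the principal characteristic group, giving the suffix -one.
Both numbering directions give the same locant set; either may be used.
That gives the carbonyl at C-4.
Assembling the pieces gives heptan-4-one.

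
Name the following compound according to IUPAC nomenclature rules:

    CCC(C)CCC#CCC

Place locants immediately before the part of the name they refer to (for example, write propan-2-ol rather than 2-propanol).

7-methylnon-3-yne

The longest chain bearing the multiple bond is 9 carbons long (nonane).
There is one C≡C triple bond, indicated by the ending -yne.
Choose the numbering such that numbering from this end puts the triple bond at C-3 rather than C-6.
With this numbering: the triple bond between C-3 and C-4; a methyl group at C-7.
Assembling the pieces gives 7-methylnon-3-yne.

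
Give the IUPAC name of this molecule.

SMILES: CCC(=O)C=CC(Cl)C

The longest carbon chain that includes the carbonyl and the multiple bond has 7 carbons, so the parent hydride is heptane.
The principal characteristic group is a ketone (C=O on an internal carbon), named with the suffix -one.
A C=C double bond in the chain gives the infix -ene-.
Choose the numbering such that numbering from this end puts the carbonyl group at C-3 rather than C-5.
That gives the carbonyl at C-3; the double bond between C-4 and C-5; a chloro group at C-6.
Assembling the pieces gives 6-chlorohept-4-en-3-one.

6-chlorohept-4-en-3-one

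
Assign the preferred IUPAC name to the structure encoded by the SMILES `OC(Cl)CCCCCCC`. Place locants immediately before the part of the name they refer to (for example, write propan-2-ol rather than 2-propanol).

1-chlorooctan-1-ol

The longest carbon chain that includes the –OH group has 8 carbons, so the parent hydride is octane.
The highest-priority functional group is an alcohol (–OH), so the name ends in -ol.
The numbering direction is chosen so that numbering from this end puts the hydroxyl group at C-1 rather than C-8.
That gives the hydroxyl at C-1; a chloro group at C-1.
The name is 1-chlorooctan-1-ol.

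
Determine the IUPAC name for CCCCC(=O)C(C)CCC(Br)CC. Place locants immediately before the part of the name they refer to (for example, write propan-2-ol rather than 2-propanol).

Counting along the main chain through the carbonyl gives 11 carbons: the parent is undecane.
The principal characteristic group is a ketone (C=O on an internal carbon), named with the suffix -one.
Choose the numbering such that numbering from this end puts the carbonyl group at C-5 rather than C-7.
With this numbering: the carbonyl at C-5; a bromo group at C-9; a methyl group at C-6.
Substituent prefixes are cited in alphabetical order (multiplying prefixes like di-/tri- are ignored for ordering).
Putting it together: 9-bromo-6-methylundecan-5-one.

9-bromo-6-methylundecan-5-one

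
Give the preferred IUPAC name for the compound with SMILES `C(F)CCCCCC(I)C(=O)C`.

The longest carbon chain that includes the carbonyl has 9 carbons, so the parent hydride is nonane.
The principal characteristic group is a ketone (C=O on an internal carbon), named with the suffix -one.
The numbering direction is chosen so that numbering from this end puts the carbonyl group at C-2 rather than C-8.
With this numbering: the carbonyl at C-2; a fluoro group at C-9; an iodo group at C-3.
Prefixes are listed alphabetically: fluoro, iodo.
The name is 9-fluoro-3-iodononan-2-one.

9-fluoro-3-iodononan-2-one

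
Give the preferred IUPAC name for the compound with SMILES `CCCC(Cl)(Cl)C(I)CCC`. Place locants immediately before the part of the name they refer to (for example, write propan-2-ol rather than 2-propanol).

The longest carbon chain is 8 atoms: the parent is octane.
Choose the numbering such that the substituent locant set {4,4,5} is lower than {4,5,5} at the first point of difference.
With this numbering: two chloro groups at C-4; an iodo group at C-5.
Substituent prefixes are cited in alphabetical order (multiplying prefixes like di-/tri- are ignored for ordering).
The name is 4,4-dichloro-5-iodooctane.

4,4-dichloro-5-iodooctane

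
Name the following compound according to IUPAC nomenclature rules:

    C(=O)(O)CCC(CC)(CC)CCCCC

4,4-diethylnonanoic acid

Counting along the main chain through the –COOH group gives 9 carbons: the parent is nonane.
A carboxylic acid (terminal –COOH) is the principal characteristic group, giving the suffix -oic acid.
Choose the numbering such that the carboxylic acid carbon is C-1 by definition.
This places two ethyl groups at C-4.
The name is 4,4-diethylnonanoic acid.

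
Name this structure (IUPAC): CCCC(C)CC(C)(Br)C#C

The longest chain bearing the multiple bond is 8 carbons long (octane).
The chain contains a C≡C triple bond, so the unsaturation ending is -yne.
The numbering direction is chosen so that numbering from this end puts the triple bond at C-1 rather than C-7.
With this numbering: the triple bond between C-1 and C-2; a bromo group at C-3; methyl groups at C-3 and C-5.
Prefixes are listed alphabetically: bromo, methyl.
Assembling the pieces gives 3-bromo-3,5-dimethyloct-1-yne.

3-bromo-3,5-dimethyloct-1-yne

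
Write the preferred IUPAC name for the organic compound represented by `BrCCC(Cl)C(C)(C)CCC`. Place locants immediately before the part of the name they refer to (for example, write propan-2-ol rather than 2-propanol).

1-bromo-3-chloro-4,4-dimethylheptane

The longest carbon chain is 7 atoms: the parent is heptane.
Number the chain so that the substituent locant set {1,3,4,4} is lower than {4,4,5,7} at the first point of difference.
With this numbering: a bromo group at C-1; a chloro group at C-3; two methyl groups at C-4.
The substituents are ordered alphabetically, ignoring any di-/tri- multipliers.
Assembling the pieces gives 1-bromo-3-chloro-4,4-dimethylheptane.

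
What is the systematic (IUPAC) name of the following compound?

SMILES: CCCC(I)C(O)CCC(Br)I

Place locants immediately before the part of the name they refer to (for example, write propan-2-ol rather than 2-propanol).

The longest carbon chain that includes the –OH group has 8 carbons, so the parent hydride is octane.
The highest-priority functional group is an alcohol (–OH), so the name ends in -ol.
The numbering direction is chosen so that numbering from this end puts the hydroxyl group at C-4 rather than C-5.
This places the hydroxyl at C-4; a bromo group at C-1; iodo groups at C-1 and C-5.
The substituents are ordered alphabetically, ignoring any di-/tri- multipliers.
Assembling the pieces gives 1-bromo-1,5-diiodooctan-4-ol.

1-bromo-1,5-diiodooctan-4-ol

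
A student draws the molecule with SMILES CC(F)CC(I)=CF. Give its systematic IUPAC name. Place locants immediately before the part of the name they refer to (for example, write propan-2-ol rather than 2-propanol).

1,4-difluoro-2-iodopent-1-ene

The longest carbon chain that includes the multiple bond has 5 carbons, so the parent hydride is pentane.
The chain contains a C=C double bond, so the unsaturation ending is -ene.
The numbering direction is chosen so that numbering from this end puts the double bond at C-1 rather than C-4.
With this numbering: the double bond between C-1 and C-2; fluoro groups at C-1 and C-4; an iodo group at C-2.
The substituents are ordered alphabetically, ignoring any di-/tri- multipliers.
The name is 1,4-difluoro-2-iodopent-1-ene.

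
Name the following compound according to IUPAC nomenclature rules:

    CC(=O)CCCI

The longest carbon chain that includes the carbonyl has 5 carbons, so the parent hydride is pentane.
A ketone (C=O on an internal carbon) is the principal characteristic group, giving the suffix -one.
Choose the numbering such that numbering from this end puts the carbonyl group at C-2 rather than C-4.
With this numbering: the carbonyl at C-2; an iodo group at C-5.
Putting it together: 5-iodopentan-2-one.

5-iodopentan-2-one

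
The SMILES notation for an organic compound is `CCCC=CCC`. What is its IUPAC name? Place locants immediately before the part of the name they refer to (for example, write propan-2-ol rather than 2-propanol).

hept-3-ene

The longest chain bearing the multiple bond is 7 carbons long (heptane).
A C=C double bond in the chain gives the infix -ene-.
The numbering direction is chosen so that numbering from this end puts the double bond at C-3 rather than C-4.
That gives the double bond between C-3 and C-4.
Assembling the pieces gives hept-3-ene.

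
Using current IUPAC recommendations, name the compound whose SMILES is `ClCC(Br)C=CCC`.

2-bromo-1-chlorohex-3-ene

The longest chain bearing the multiple bond is 6 carbons long (hexane).
The chain contains a C=C double bond, so the unsaturation ending is -ene.
The numbering direction is chosen so that the substituent locant set {1,2} is lower than {5,6} at the first point of difference.
With this numbering: the double bond between C-3 and C-4; a bromo group at C-2; a chloro group at C-1.
Substituent prefixes are cited in alphabetical order (multiplying prefixes like di-/tri- are ignored for ordering).
Putting it together: 2-bromo-1-chlorohex-3-ene.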